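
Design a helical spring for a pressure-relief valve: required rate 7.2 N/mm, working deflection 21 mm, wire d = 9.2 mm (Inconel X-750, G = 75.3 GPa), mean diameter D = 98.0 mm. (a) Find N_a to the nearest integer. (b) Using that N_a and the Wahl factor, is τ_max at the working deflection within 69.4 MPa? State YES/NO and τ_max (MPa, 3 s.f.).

(a) 10 coils; (b) YES, τ_max = 54.7 MPa

N_a = Gd⁴/(8D³k) = (75.3×10³)(9.2⁴)/(8·98.0³·7.2) = 9.951 → N_a = 10
Actual rate k = Gd⁴/(8D³·10) = 7.1644 N/mm
Working load F = kδ = 7.1644·21 = 150.45 N
C = 98.0/9.2 = 10.6522; K_W = (4C−1)/(4C−4)+0.615/C = 1.1354
τ_max = K_W·8FD/(πd³) = 1.1354·48.217 = 54.747 MPa
τ_max ≤ 69.4 MPa → acceptable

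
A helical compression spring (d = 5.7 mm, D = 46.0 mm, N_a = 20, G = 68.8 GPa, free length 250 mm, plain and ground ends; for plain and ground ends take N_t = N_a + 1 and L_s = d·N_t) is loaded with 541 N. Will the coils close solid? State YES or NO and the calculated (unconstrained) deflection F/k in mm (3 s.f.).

k = Gd⁴/(8D³N_a) = (68.8×10³)(5.7⁴)/(8·46.0³·20) = 4.6633 N/mm
N_t = 21; L_s = 5.7·21 = 119.7 mm; δ_solid = L₀ − L_s = 250 − 119.7 = 130.3 mm
δ = F/k = 541/4.6633 = 116.01 mm
δ < δ_solid → spring does not go solid

NO, δ = 116 mm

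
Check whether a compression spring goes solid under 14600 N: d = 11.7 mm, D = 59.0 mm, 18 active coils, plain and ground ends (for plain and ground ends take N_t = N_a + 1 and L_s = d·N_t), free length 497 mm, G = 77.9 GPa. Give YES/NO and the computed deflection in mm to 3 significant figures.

YES, δ = 296 mm

k = Gd⁴/(8D³N_a) = (77.9×10³)(11.7⁴)/(8·59.0³·18) = 49.359 N/mm
N_t = 19; L_s = 11.7·19 = 222.3 mm; δ_solid = L₀ − L_s = 497 − 222.3 = 274.7 mm
δ = F/k = 14600/49.359 = 295.79 mm
δ ≥ δ_solid → spring goes solid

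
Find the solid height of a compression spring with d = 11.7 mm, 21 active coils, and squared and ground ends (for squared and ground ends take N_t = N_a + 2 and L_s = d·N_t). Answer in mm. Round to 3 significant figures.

269 mm

squared and ground ends: N_t = N_a + 2 = 21 + 2 = 23
L_s = d·N_t = 11.7 × 23 = 269.1 mm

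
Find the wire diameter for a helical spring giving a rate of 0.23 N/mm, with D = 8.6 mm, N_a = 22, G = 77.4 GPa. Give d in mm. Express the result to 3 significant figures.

0.759 mm

d = (8D³N_a·k / G)^(1/4) = (8·8.6³·22·0.23 / (77.4×10³))^0.25
  = (0.33266)^0.25 = 0.7594 mm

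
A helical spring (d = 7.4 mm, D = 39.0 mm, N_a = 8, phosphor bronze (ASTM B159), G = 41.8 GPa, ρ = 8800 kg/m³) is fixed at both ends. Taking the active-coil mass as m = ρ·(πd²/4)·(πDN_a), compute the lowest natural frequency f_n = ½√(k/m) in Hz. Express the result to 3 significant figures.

149 Hz

k = Gd⁴/(8D³N_a) = (41.8×10³)(7.4⁴)/(8·39.0³·8) = 33.016 N/mm = 33016 N/m
Wire length L = πDN_a = π·39.0·8 = 980.18 mm
m = ρ·(πd²/4)·L = 8800 × 43.008×10⁻⁶ m² × 0.98018 m = 0.37097 kg
f_n = ½√(k/m) = 0.5·√(33016/0.37097) = 0.5·√(89000) = 149.16 Hz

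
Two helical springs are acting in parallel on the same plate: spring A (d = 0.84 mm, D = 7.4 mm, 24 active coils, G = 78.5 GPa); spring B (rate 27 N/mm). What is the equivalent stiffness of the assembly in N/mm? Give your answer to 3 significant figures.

27.5 N/mm

k_A = Gd⁴/(8D³N_a) = (78.5×10³)(0.84⁴)/(8·7.4³·24) = 0.50233 N/mm
Parallel: k_eq = 0.50233 + 27 = 27.502 N/mm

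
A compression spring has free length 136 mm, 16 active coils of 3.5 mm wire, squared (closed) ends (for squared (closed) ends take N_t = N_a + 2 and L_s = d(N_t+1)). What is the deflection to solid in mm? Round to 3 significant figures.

69.5 mm

N_t = 18; L_s = 3.5·19 = 66.5 mm
δ_solid = L₀ − L_s = 136 − 66.5 = 69.5 mm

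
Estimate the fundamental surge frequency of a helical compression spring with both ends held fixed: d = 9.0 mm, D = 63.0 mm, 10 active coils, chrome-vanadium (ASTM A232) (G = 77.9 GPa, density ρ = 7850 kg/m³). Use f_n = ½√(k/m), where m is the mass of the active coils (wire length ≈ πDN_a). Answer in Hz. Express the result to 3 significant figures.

k = Gd⁴/(8D³N_a) = (77.9×10³)(9.0⁴)/(8·63.0³·10) = 25.55 N/mm = 25550 N/m
Wire length L = πDN_a = π·63.0·10 = 1979.2 mm
m = ρ·(πd²/4)·L = 7850 × 63.617×10⁻⁶ m² × 1.9792 m = 0.98841 kg
f_n = ½√(k/m) = 0.5·√(25550/0.98841) = 0.5·√(25850) = 80.39 Hz

80.4 Hz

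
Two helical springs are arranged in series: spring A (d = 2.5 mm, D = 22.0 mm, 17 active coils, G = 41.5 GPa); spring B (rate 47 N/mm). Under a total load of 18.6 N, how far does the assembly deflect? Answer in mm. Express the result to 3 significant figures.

k_A = Gd⁴/(8D³N_a) = (41.5×10³)(2.5⁴)/(8·22.0³·17) = 1.1194 N/mm
Series: 1/k_eq = 1/1.1194 + 1/47 = 0.91458; k_eq = 1.0934 N/mm
δ = F/k_eq = 18.6/1.0934 = 17.011 mm

17.0 mm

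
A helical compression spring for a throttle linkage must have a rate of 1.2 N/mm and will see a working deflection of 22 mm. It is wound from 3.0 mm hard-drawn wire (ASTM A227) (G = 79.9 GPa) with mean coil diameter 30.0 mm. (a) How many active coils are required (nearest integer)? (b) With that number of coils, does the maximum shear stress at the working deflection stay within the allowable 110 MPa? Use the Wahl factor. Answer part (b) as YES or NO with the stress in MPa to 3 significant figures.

N_a = Gd⁴/(8D³k) = (79.9×10³)(3.0⁴)/(8·30.0³·1.2) = 24.97 → N_a = 25
Actual rate k = Gd⁴/(8D³·25) = 1.1985 N/mm
Working load F = kδ = 1.1985·22 = 26.367 N
C = 30.0/3.0 = 10.0000; K_W = (4C−1)/(4C−4)+0.615/C = 1.1448
τ_max = K_W·8FD/(πd³) = 1.1448·74.603 = 85.408 MPa
τ_max ≤ 110 MPa → acceptable

(a) 25 coils; (b) YES, τ_max = 85.4 MPa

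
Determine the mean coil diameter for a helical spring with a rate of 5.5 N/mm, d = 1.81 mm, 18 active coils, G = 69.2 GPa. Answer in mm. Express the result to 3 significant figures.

D = (Gd⁴/(8N_a·k))^(1/3) = (69.2×10³·1.81⁴/(8·18·5.5))^(1/3)
  = (937.768)^(1/3) = 9.7881 mm

9.79 mm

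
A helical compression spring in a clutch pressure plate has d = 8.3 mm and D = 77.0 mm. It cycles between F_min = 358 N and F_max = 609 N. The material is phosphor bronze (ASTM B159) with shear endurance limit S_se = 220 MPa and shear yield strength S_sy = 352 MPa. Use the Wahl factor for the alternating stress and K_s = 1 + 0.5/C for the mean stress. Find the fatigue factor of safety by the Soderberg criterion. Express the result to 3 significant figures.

C = D/d = 77.0/8.3 = 9.2771; K_W = (4C−1)/(4C−4)+0.615/C = 1.1569; K_s = 1+0.5/C = 1.0539
F_a = (F_max−F_min)/2 = 125.5 N; F_m = (F_max+F_min)/2 = 483.5 N
τ_a = K_W·8F_aD/(πd³) = 1.1569 × 43.037 = 49.789 MPa
τ_m = K_s·8F_mD/(πd³) = 1.0539 × 165.8 = 174.74 MPa
Soderberg: 1/n_f = τ_a/S_se + τ_m/S_sy = 49.789/220 + 174.74/352 = 0.22632 + 0.49642 = 0.72273
n_f = 1/0.72273 = 1.384

1.38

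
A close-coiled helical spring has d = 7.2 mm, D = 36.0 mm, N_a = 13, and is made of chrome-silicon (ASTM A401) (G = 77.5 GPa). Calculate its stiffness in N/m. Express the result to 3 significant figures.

k = Gd⁴/(8D³N_a) = (77.5×10³ × 7.2⁴) / (8 × 36.0³ × 13)
  = 2.08272e+08 / 4.85222e+06 = 42.923 N/mm = 42923 N/m

42900 N/m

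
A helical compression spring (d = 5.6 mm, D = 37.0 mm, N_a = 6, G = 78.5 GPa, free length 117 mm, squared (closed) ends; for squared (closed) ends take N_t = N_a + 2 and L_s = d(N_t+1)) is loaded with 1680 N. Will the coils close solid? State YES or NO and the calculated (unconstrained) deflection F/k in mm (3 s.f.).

NO, δ = 52.9 mm

k = Gd⁴/(8D³N_a) = (78.5×10³)(5.6⁴)/(8·37.0³·6) = 31.752 N/mm
N_t = 8; L_s = 5.6·9 = 50.4 mm; δ_solid = L₀ − L_s = 117 − 50.4 = 66.6 mm
δ = F/k = 1680/31.752 = 52.91 mm
δ < δ_solid → spring does not go solid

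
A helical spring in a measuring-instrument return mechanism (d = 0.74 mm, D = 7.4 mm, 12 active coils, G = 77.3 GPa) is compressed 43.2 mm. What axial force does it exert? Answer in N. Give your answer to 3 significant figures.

25.7 N

k = Gd⁴/(8D³N_a) = (77.3×10³)(0.74⁴)/(8·7.4³·12) = 0.59585 N/mm
F = k·δ = 0.59585 × 43.2 = 25.741 N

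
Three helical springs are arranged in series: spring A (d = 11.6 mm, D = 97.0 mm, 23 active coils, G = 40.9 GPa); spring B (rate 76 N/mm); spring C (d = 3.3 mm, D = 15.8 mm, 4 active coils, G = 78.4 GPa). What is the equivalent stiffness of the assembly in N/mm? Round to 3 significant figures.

k_A = Gd⁴/(8D³N_a) = (40.9×10³)(11.6⁴)/(8·97.0³·23) = 4.4098 N/mm
k_C = Gd⁴/(8D³N_a) = (78.4×10³)(3.3⁴)/(8·15.8³·4) = 73.663 N/mm
Series: 1/k_eq = 1/4.4098 + 1/76 + 1/73.663 = 0.2535; k_eq = 3.9448 N/mm

3.94 N/mm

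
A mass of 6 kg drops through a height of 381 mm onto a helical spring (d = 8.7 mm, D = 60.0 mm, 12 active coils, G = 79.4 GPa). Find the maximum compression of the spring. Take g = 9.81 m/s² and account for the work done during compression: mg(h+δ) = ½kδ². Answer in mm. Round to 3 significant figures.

k = Gd⁴/(8D³N_a) = (79.4×10³)(8.7⁴)/(8·60.0³·12) = 21.937 N/mm
W = mg = 6 × 9.81 = 58.86 N
½kδ² − Wδ − Wh = 0 → δ = (W + √(W² + 2kWh))/k
δ = (58.86 + √(3464.5 + 983893))/21.937 = (58.86 + 993.66)/21.937 = 47.98 mm

48.0 mm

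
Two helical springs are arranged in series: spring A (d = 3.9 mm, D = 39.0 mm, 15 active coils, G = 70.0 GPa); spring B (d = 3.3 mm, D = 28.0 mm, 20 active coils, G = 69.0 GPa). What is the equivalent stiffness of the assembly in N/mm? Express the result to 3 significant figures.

k_A = Gd⁴/(8D³N_a) = (70.0×10³)(3.9⁴)/(8·39.0³·15) = 2.275 N/mm
k_B = Gd⁴/(8D³N_a) = (69.0×10³)(3.3⁴)/(8·28.0³·20) = 2.3298 N/mm
Series: 1/k_eq = 1/2.275 + 1/2.3298 = 0.86879; k_eq = 1.151 N/mm

1.15 N/mm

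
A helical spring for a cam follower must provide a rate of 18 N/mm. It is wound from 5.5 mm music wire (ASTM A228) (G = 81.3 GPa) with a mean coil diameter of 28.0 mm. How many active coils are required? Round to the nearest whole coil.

N_a = Gd⁴/(8D³k) = (81.3×10³ × 5.5⁴)/(8 × 28.0³ × 18)
    = 7.43946e+07 / 3.16109e+06 = 23.53 → 24 coils

24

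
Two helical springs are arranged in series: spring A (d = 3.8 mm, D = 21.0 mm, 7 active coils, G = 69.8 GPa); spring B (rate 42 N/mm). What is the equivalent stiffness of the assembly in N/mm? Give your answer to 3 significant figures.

k_A = Gd⁴/(8D³N_a) = (69.8×10³)(3.8⁴)/(8·21.0³·7) = 28.064 N/mm
Series: 1/k_eq = 1/28.064 + 1/42 = 0.059443; k_eq = 16.823 N/mm

16.8 N/mm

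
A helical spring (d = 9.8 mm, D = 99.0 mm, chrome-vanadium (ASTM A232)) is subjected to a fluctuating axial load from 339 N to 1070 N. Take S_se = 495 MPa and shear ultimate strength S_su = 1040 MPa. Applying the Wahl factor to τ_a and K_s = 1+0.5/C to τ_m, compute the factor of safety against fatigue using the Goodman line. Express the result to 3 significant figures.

C = D/d = 99.0/9.8 = 10.1020; K_W = (4C−1)/(4C−4)+0.615/C = 1.1433; K_s = 1+0.5/C = 1.0495
F_a = (F_max−F_min)/2 = 365.5 N; F_m = (F_max+F_min)/2 = 704.5 N
τ_a = K_W·8F_aD/(πd³) = 1.1433 × 97.9 = 111.93 MPa
τ_m = K_s·8F_mD/(πd³) = 1.0495 × 188.7 = 198.04 MPa
Goodman: 1/n_f = τ_a/S_se + τ_m/S_su = 111.93/495 + 198.04/1040 = 0.22612 + 0.19043 = 0.41654
n_f = 1/0.41654 = 2.401

2.40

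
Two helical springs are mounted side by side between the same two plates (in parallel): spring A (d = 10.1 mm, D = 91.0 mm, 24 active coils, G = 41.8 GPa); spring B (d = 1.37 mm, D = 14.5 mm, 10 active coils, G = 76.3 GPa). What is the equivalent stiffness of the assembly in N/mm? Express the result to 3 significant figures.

k_A = Gd⁴/(8D³N_a) = (41.8×10³)(10.1⁴)/(8·91.0³·24) = 3.0063 N/mm
k_B = Gd⁴/(8D³N_a) = (76.3×10³)(1.37⁴)/(8·14.5³·10) = 1.1021 N/mm
Parallel: k_eq = 3.0063 + 1.1021 = 4.1084 N/mm

4.11 N/mm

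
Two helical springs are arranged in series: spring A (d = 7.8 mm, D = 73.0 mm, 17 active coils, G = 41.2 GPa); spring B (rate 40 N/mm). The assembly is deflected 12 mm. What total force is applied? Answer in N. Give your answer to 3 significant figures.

k_A = Gd⁴/(8D³N_a) = (41.2×10³)(7.8⁴)/(8·73.0³·17) = 2.8825 N/mm
Series: 1/k_eq = 1/2.8825 + 1/40 = 0.37192; k_eq = 2.6887 N/mm
F = k_eq·δ = 2.6887·12 = 32.265 N

32.3 N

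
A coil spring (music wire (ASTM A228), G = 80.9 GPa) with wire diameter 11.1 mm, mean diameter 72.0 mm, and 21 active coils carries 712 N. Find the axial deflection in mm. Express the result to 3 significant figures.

k = Gd⁴/(8D³N_a) = (80.9×10³)(11.1⁴)/(8·72.0³·21) = 19.585 N/mm
δ = F/k = 712 / 19.585 = 36.354 mm

36.4 mm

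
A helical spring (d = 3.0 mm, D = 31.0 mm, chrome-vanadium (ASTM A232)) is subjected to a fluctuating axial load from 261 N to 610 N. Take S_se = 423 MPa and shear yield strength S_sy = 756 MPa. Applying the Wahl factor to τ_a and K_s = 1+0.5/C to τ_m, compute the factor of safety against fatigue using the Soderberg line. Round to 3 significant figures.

0.318

C = D/d = 31.0/3.0 = 10.3333; K_W = (4C−1)/(4C−4)+0.615/C = 1.1399; K_s = 1+0.5/C = 1.0484
F_a = (F_max−F_min)/2 = 174.5 N; F_m = (F_max+F_min)/2 = 435.5 N
τ_a = K_W·8F_aD/(πd³) = 1.1399 × 510.19 = 581.55 MPa
τ_m = K_s·8F_mD/(πd³) = 1.0484 × 1273.3 = 1334.9 MPa
Soderberg: 1/n_f = τ_a/S_se + τ_m/S_sy = 581.55/423 + 1334.9/756 = 1.37483 + 1.76574 = 3.1406
n_f = 1/3.1406 = 0.3184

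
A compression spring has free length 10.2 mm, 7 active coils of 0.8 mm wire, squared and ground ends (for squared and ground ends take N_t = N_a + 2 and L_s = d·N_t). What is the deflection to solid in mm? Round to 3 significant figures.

N_t = 9; L_s = 0.8·9 = 7.2 mm
δ_solid = L₀ − L_s = 10.2 − 7.2 = 3 mm

3.00 mm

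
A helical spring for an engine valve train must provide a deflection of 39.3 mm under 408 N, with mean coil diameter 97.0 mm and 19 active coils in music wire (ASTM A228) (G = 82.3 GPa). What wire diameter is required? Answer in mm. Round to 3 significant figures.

Required rate k = F/δ = 408/39.3 = 10.382 N/mm
d = (8D³N_a·k / G)^(1/4) = (8·97.0³·19·10.382 / (82.3×10³))^0.25
  = (17500)^0.25 = 11.5016 mm

11.5 mm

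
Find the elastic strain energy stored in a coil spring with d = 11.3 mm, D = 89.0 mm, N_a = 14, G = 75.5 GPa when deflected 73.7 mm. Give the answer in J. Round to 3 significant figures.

k = Gd⁴/(8D³N_a) = (75.5×10³)(11.3⁴)/(8·89.0³·14) = 15.591 N/mm
U = ½kδ² = 0.5 × 15.591 × 73.7² = 42343 N·mm = 42.343 J

42.3 J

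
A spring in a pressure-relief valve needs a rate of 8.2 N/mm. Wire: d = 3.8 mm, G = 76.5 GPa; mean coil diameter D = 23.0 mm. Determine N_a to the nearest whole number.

N_a = Gd⁴/(8D³k) = (76.5×10³ × 3.8⁴)/(8 × 23.0³ × 8.2)
    = 1.59513e+07 / 798155 = 19.99 → 20 coils

20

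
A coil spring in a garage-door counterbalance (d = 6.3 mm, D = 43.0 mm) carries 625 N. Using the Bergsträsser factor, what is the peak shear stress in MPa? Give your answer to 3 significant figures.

Spring index C = D/d = 43.0/6.3 = 6.8254
K_B = (4C+2)/(4C−3) = 29.302/24.302 = 1.2057
τ₀ = 8FD/(πd³) = 8·625·43.0/(π·6.3³) = 215000/785.55 = 273.7 MPa
τ_max = K·τ₀ = 1.2057 × 273.7 = 330.01 MPa

330 MPa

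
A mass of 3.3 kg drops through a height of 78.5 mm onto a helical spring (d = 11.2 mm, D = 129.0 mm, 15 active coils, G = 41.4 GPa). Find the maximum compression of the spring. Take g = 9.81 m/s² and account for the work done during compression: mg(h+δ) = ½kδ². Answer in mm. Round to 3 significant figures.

k = Gd⁴/(8D³N_a) = (41.4×10³)(11.2⁴)/(8·129.0³·15) = 2.5288 N/mm
W = mg = 3.3 × 9.81 = 32.373 N
½kδ² − Wδ − Wh = 0 → δ = (W + √(W² + 2kWh))/k
δ = (32.373 + √(1048 + 12853))/2.5288 = (32.373 + 117.9)/2.5288 = 59.425 mm

59.4 mm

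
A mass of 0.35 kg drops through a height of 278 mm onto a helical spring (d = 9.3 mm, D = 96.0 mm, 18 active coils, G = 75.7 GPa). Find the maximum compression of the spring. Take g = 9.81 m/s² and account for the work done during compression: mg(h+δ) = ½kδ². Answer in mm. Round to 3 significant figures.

k = Gd⁴/(8D³N_a) = (75.7×10³)(9.3⁴)/(8·96.0³·18) = 4.4448 N/mm
W = mg = 0.35 × 9.81 = 3.4335 N
½kδ² − Wδ − Wh = 0 → δ = (W + √(W² + 2kWh))/k
δ = (3.4335 + √(11.789 + 8485.22))/4.4448 = (3.4335 + 92.179)/4.4448 = 21.511 mm

21.5 mm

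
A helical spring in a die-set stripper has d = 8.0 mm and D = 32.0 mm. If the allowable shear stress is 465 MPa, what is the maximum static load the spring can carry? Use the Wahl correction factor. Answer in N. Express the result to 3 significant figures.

2080 N

C = D/d = 32.0/8.0 = 4.0000
K_W = (4C−1)/(4C−4) + 0.615/C = 15.000/12.000 + 0.1537 = 1.4038
τ_max = K·8FD/(πd³) → F_max = τ_allow·πd³/(8DK)
F_max = 465·π·8.0³/(8·32.0·1.4038) = 7.4795e+05/359.36 = 2081.3 N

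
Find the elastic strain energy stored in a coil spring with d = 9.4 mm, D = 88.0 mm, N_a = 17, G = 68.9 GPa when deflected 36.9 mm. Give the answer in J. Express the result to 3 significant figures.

k = Gd⁴/(8D³N_a) = (68.9×10³)(9.4⁴)/(8·88.0³·17) = 5.8042 N/mm
U = ½kδ² = 0.5 × 5.8042 × 36.9² = 3951.5 N·mm = 3.9515 J

3.95 J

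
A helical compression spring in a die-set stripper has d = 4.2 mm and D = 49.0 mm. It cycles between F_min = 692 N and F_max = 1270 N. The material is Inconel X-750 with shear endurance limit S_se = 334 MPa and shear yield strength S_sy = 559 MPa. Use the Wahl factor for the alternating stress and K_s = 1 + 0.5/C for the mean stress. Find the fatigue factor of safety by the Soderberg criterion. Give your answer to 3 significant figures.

C = D/d = 49.0/4.2 = 11.6667; K_W = (4C−1)/(4C−4)+0.615/C = 1.1230; K_s = 1+0.5/C = 1.0429
F_a = (F_max−F_min)/2 = 289 N; F_m = (F_max+F_min)/2 = 981 N
τ_a = K_W·8F_aD/(πd³) = 1.1230 × 486.73 = 546.61 MPa
τ_m = K_s·8F_mD/(πd³) = 1.0429 × 1652.2 = 1723 MPa
Soderberg: 1/n_f = τ_a/S_se + τ_m/S_sy = 546.61/334 + 1723/559 = 1.63655 + 3.08227 = 4.7188
n_f = 1/4.7188 = 0.2119

0.212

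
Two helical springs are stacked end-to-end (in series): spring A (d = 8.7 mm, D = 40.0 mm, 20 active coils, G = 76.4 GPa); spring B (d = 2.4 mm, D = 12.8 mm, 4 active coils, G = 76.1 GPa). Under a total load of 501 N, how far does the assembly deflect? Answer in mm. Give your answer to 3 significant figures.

k_A = Gd⁴/(8D³N_a) = (76.4×10³)(8.7⁴)/(8·40.0³·20) = 42.744 N/mm
k_B = Gd⁴/(8D³N_a) = (76.1×10³)(2.4⁴)/(8·12.8³·4) = 37.623 N/mm
Series: 1/k_eq = 1/42.744 + 1/37.623 = 0.049975; k_eq = 20.01 N/mm
δ = F/k_eq = 501/20.01 = 25.038 mm

25.0 mm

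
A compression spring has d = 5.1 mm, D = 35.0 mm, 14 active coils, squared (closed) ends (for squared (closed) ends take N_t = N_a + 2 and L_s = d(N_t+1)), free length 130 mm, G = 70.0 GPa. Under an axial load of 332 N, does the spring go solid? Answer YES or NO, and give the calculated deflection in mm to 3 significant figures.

NO, δ = 33.7 mm

k = Gd⁴/(8D³N_a) = (70.0×10³)(5.1⁴)/(8·35.0³·14) = 9.8618 N/mm
N_t = 16; L_s = 5.1·17 = 86.7 mm; δ_solid = L₀ − L_s = 130 − 86.7 = 43.3 mm
δ = F/k = 332/9.8618 = 33.665 mm
δ < δ_solid → spring does not go solid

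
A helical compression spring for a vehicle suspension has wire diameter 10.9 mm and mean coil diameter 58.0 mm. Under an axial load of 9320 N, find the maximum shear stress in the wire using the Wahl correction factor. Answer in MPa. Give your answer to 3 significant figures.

Spring index C = D/d = 58.0/10.9 = 5.3211
K_W = (4C−1)/(4C−4) + 0.615/C = 20.284/17.284 + 0.1156 = 1.2891
τ₀ = 8FD/(πd³) = 8·9320·58.0/(π·10.9³) = 4.32448e+06/4068.5 = 1062.9 MPa
τ_max = K·τ₀ = 1.2891 × 1062.9 = 1370.3 MPa

1370 MPa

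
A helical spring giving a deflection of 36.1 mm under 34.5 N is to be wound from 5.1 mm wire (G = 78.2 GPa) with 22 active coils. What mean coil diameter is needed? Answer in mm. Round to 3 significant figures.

68.0 mm

Required rate k = F/δ = 34.5/36.1 = 0.95568 N/mm
D = (Gd⁴/(8N_a·k))^(1/3) = (78.2×10³·5.1⁴/(8·22·0.95568))^(1/3)
  = (314531)^(1/3) = 68.0071 mm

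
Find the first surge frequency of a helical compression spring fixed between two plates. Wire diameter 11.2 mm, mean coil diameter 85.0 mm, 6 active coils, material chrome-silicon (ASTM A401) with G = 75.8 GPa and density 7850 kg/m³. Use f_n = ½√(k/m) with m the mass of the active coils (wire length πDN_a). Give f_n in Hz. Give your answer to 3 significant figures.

90.4 Hz

k = Gd⁴/(8D³N_a) = (75.8×10³)(11.2⁴)/(8·85.0³·6) = 40.462 N/mm = 40462 N/m
Wire length L = πDN_a = π·85.0·6 = 1602.2 mm
m = ρ·(πd²/4)·L = 7850 × 98.52×10⁻⁶ m² × 1.6022 m = 1.2391 kg
f_n = ½√(k/m) = 0.5·√(40462/1.2391) = 0.5·√(32653) = 90.351 Hz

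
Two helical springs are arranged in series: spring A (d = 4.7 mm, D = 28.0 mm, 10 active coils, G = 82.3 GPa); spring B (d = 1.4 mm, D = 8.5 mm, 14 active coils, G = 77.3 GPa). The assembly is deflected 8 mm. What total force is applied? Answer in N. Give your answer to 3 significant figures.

k_A = Gd⁴/(8D³N_a) = (82.3×10³)(4.7⁴)/(8·28.0³·10) = 22.868 N/mm
k_B = Gd⁴/(8D³N_a) = (77.3×10³)(1.4⁴)/(8·8.5³·14) = 4.3173 N/mm
Series: 1/k_eq = 1/22.868 + 1/4.3173 = 0.27535; k_eq = 3.6317 N/mm
F = k_eq·δ = 3.6317·8 = 29.054 N

29.1 N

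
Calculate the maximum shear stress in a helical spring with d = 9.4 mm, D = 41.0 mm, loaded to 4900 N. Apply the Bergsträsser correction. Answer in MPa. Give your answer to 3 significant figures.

829 MPa

Spring index C = D/d = 41.0/9.4 = 4.3617
K_B = (4C+2)/(4C−3) = 19.447/14.447 = 1.3461
τ₀ = 8FD/(πd³) = 8·4900·41.0/(π·9.4³) = 1.6072e+06/2609.4 = 615.94 MPa
τ_max = K·τ₀ = 1.3461 × 615.94 = 829.11 MPa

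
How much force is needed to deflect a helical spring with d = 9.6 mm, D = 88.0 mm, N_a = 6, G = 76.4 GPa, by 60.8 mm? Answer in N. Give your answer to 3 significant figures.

k = Gd⁴/(8D³N_a) = (76.4×10³)(9.6⁴)/(8·88.0³·6) = 19.838 N/mm
F = k·δ = 19.838 × 60.8 = 1206.1 N

1210 N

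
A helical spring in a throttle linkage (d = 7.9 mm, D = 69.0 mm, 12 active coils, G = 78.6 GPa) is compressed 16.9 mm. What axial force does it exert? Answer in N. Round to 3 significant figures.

164 N

k = Gd⁴/(8D³N_a) = (78.6×10³)(7.9⁴)/(8·69.0³·12) = 9.7076 N/mm
F = k·δ = 9.7076 × 16.9 = 164.06 N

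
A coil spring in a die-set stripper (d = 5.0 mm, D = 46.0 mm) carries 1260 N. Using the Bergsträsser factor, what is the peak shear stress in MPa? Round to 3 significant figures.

1360 MPa

Spring index C = D/d = 46.0/5.0 = 9.2000
K_B = (4C+2)/(4C−3) = 38.800/33.800 = 1.1479
τ₀ = 8FD/(πd³) = 8·1260·46.0/(π·5.0³) = 463680/392.7 = 1180.8 MPa
τ_max = K·τ₀ = 1.1479 × 1180.8 = 1355.4 MPa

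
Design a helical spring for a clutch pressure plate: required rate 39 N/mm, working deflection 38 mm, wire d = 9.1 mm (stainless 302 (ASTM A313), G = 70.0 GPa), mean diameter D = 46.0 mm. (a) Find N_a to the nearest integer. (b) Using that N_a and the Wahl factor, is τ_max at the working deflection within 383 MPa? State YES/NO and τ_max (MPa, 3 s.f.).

N_a = Gd⁴/(8D³k) = (70.0×10³)(9.1⁴)/(8·46.0³·39) = 15.81 → N_a = 16
Actual rate k = Gd⁴/(8D³·16) = 38.528 N/mm
Working load F = kδ = 38.528·38 = 1464.1 N
C = 46.0/9.1 = 5.0549; K_W = (4C−1)/(4C−4)+0.615/C = 1.3066
τ_max = K_W·8FD/(πd³) = 1.3066·227.58 = 297.36 MPa
τ_max ≤ 383 MPa → acceptable

(a) 16 coils; (b) YES, τ_max = 297 MPa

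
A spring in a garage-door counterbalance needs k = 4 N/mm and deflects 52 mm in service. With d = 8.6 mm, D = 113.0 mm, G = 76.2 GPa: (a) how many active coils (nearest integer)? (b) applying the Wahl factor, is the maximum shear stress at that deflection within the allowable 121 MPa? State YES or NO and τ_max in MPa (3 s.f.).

N_a = Gd⁴/(8D³k) = (76.2×10³)(8.6⁴)/(8·113.0³·4) = 9.027 → N_a = 9
Actual rate k = Gd⁴/(8D³·9) = 4.0122 N/mm
Working load F = kδ = 4.0122·52 = 208.63 N
C = 113.0/8.6 = 13.1395; K_W = (4C−1)/(4C−4)+0.615/C = 1.1086
τ_max = K_W·8FD/(πd³) = 1.1086·94.386 = 104.64 MPa
τ_max ≤ 121 MPa → acceptable

(a) 9 coils; (b) YES, τ_max = 105 MPa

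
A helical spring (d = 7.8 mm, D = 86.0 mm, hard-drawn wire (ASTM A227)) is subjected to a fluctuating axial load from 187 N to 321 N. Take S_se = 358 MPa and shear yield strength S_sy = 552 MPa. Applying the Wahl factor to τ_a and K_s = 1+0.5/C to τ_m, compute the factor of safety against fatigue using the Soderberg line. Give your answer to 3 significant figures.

3.13

C = D/d = 86.0/7.8 = 11.0256; K_W = (4C−1)/(4C−4)+0.615/C = 1.1306; K_s = 1+0.5/C = 1.0453
F_a = (F_max−F_min)/2 = 67 N; F_m = (F_max+F_min)/2 = 254 N
τ_a = K_W·8F_aD/(πd³) = 1.1306 × 30.919 = 34.957 MPa
τ_m = K_s·8F_mD/(πd³) = 1.0453 × 117.22 = 122.53 MPa
Soderberg: 1/n_f = τ_a/S_se + τ_m/S_sy = 34.957/358 + 122.53/552 = 0.09765 + 0.22198 = 0.31962
n_f = 1/0.31962 = 3.129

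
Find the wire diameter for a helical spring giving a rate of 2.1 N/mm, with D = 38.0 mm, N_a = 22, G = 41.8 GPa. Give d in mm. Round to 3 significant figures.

4.69 mm

d = (8D³N_a·k / G)^(1/4) = (8·38.0³·22·2.1 / (41.8×10³))^0.25
  = (485.18)^0.25 = 4.6933 mm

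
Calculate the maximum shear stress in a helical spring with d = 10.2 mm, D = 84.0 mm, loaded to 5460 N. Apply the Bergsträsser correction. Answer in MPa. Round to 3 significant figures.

1280 MPa

Spring index C = D/d = 84.0/10.2 = 8.2353
K_B = (4C+2)/(4C−3) = 34.941/29.941 = 1.1670
τ₀ = 8FD/(πd³) = 8·5460·84.0/(π·10.2³) = 3.66912e+06/3333.9 = 1100.6 MPa
τ_max = K·τ₀ = 1.1670 × 1100.6 = 1284.3 MPa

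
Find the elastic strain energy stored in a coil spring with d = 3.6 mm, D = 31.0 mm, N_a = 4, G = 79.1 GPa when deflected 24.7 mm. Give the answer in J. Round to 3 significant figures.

4.25 J

k = Gd⁴/(8D³N_a) = (79.1×10³)(3.6⁴)/(8·31.0³·4) = 13.936 N/mm
U = ½kδ² = 0.5 × 13.936 × 24.7² = 4251.2 N·mm = 4.2512 J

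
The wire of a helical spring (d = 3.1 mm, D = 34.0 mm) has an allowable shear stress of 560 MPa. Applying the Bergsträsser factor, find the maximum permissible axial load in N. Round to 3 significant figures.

172 N

C = D/d = 34.0/3.1 = 10.9677
K_B = (4C+2)/(4C−3) = 45.871/40.871 = 1.1223
τ_max = K·8FD/(πd³) → F_max = τ_allow·πd³/(8DK)
F_max = 560·π·3.1³/(8·34.0·1.1223) = 52411/305.28 = 171.68 N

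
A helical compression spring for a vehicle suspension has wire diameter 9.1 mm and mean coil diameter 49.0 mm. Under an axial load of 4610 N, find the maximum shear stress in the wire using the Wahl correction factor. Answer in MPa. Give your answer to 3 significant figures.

Spring index C = D/d = 49.0/9.1 = 5.3846
K_W = (4C−1)/(4C−4) + 0.615/C = 20.538/17.538 + 0.1142 = 1.2853
τ₀ = 8FD/(πd³) = 8·4610·49.0/(π·9.1³) = 1.80712e+06/2367.4 = 763.33 MPa
τ_max = K·τ₀ = 1.2853 × 763.33 = 981.08 MPa

981 MPa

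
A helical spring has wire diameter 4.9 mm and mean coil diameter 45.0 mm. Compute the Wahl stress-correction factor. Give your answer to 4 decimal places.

1.1586

C = D/d = 45.0/4.9 = 9.1837
K_W = (4C−1)/(4C−4) + 0.615/C = 35.735/32.735 + 0.0670 = 1.1586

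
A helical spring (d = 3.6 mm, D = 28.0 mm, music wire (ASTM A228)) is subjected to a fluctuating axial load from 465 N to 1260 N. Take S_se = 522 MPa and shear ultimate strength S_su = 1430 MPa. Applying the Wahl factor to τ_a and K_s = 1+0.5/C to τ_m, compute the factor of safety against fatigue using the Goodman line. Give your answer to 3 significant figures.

0.423

C = D/d = 28.0/3.6 = 7.7778; K_W = (4C−1)/(4C−4)+0.615/C = 1.1897; K_s = 1+0.5/C = 1.0643
F_a = (F_max−F_min)/2 = 397.5 N; F_m = (F_max+F_min)/2 = 862.5 N
τ_a = K_W·8F_aD/(πd³) = 1.1897 × 607.47 = 722.73 MPa
τ_m = K_s·8F_mD/(πd³) = 1.0643 × 1318.1 = 1402.8 MPa
Goodman: 1/n_f = τ_a/S_se + τ_m/S_su = 722.73/522 + 1402.8/1430 = 1.38454 + 0.98101 = 2.3655
n_f = 1/2.3655 = 0.4227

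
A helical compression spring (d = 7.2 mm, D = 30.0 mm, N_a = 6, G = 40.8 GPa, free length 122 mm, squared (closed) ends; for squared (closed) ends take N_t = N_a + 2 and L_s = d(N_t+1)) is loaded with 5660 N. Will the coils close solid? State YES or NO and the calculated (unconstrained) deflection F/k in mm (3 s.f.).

YES, δ = 66.9 mm

k = Gd⁴/(8D³N_a) = (40.8×10³)(7.2⁴)/(8·30.0³·6) = 84.603 N/mm
N_t = 8; L_s = 7.2·9 = 64.8 mm; δ_solid = L₀ − L_s = 122 − 64.8 = 57.2 mm
δ = F/k = 5660/84.603 = 66.901 mm
δ ≥ δ_solid → spring goes solid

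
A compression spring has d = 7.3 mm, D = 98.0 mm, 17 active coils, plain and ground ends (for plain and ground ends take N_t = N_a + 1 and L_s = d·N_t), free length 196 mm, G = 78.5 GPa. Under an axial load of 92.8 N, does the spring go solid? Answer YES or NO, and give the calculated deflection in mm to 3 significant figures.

NO, δ = 53.3 mm

k = Gd⁴/(8D³N_a) = (78.5×10³)(7.3⁴)/(8·98.0³·17) = 1.7416 N/mm
N_t = 18; L_s = 7.3·18 = 131.4 mm; δ_solid = L₀ − L_s = 196 − 131.4 = 64.6 mm
δ = F/k = 92.8/1.7416 = 53.285 mm
δ < δ_solid → spring does not go solid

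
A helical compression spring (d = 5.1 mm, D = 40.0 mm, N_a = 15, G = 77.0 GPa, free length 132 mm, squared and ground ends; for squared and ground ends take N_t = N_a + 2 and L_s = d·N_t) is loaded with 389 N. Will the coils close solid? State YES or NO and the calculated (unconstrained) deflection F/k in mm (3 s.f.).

YES, δ = 57.4 mm

k = Gd⁴/(8D³N_a) = (77.0×10³)(5.1⁴)/(8·40.0³·15) = 6.7828 N/mm
N_t = 17; L_s = 5.1·17 = 86.7 mm; δ_solid = L₀ − L_s = 132 − 86.7 = 45.3 mm
δ = F/k = 389/6.7828 = 57.351 mm
δ ≥ δ_solid → spring goes solid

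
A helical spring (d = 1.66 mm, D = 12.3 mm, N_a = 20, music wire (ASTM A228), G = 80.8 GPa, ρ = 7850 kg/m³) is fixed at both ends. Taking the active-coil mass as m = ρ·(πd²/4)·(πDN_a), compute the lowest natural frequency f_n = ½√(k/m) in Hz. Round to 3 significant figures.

198 Hz

k = Gd⁴/(8D³N_a) = (80.8×10³)(1.66⁴)/(8·12.3³·20) = 2.0607 N/mm = 2060.7 N/m
Wire length L = πDN_a = π·12.3·20 = 772.83 mm
m = ρ·(πd²/4)·L = 7850 × 2.1642×10⁻⁶ m² × 0.77283 m = 0.01313 kg
f_n = ½√(k/m) = 0.5·√(2060.7/0.01313) = 0.5·√(1.5695e+05) = 198.08 Hz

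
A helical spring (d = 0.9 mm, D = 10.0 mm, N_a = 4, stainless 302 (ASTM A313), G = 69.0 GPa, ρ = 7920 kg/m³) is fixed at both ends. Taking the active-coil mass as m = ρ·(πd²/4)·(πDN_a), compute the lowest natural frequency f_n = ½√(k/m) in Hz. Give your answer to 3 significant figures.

k = Gd⁴/(8D³N_a) = (69.0×10³)(0.9⁴)/(8·10.0³·4) = 1.4147 N/mm = 1414.7 N/m
Wire length L = πDN_a = π·10.0·4 = 125.66 mm
m = ρ·(πd²/4)·L = 7920 × 0.63617×10⁻⁶ m² × 0.12566 m = 0.00063315 kg
f_n = ½√(k/m) = 0.5·√(1414.7/0.00063315) = 0.5·√(2.2344e+06) = 747.39 Hz

747 Hz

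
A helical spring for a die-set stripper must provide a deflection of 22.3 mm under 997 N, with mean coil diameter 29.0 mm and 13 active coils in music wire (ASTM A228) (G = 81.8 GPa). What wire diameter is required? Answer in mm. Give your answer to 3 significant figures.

6.10 mm

Required rate k = F/δ = 997/22.3 = 44.709 N/mm
d = (8D³N_a·k / G)^(1/4) = (8·29.0³·13·44.709 / (81.8×10³))^0.25
  = (1386.3)^0.25 = 6.1019 mm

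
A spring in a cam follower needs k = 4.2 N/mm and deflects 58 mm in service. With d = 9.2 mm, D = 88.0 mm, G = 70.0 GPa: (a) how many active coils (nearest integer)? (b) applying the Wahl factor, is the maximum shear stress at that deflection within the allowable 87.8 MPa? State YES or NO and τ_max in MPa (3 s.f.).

(a) 22 coils; (b) YES, τ_max = 80.4 MPa

N_a = Gd⁴/(8D³k) = (70.0×10³)(9.2⁴)/(8·88.0³·4.2) = 21.9 → N_a = 22
Actual rate k = Gd⁴/(8D³·22) = 4.1811 N/mm
Working load F = kδ = 4.1811·58 = 242.5 N
C = 88.0/9.2 = 9.5652; K_W = (4C−1)/(4C−4)+0.615/C = 1.1519
τ_max = K_W·8FD/(πd³) = 1.1519·69.787 = 80.385 MPa
τ_max ≤ 87.8 MPa → acceptable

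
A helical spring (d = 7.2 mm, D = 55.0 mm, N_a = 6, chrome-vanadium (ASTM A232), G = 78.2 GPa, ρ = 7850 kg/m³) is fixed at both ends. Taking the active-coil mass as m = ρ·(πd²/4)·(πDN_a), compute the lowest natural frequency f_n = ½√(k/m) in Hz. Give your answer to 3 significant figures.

k = Gd⁴/(8D³N_a) = (78.2×10³)(7.2⁴)/(8·55.0³·6) = 26.315 N/mm = 26315 N/m
Wire length L = πDN_a = π·55.0·6 = 1036.7 mm
m = ρ·(πd²/4)·L = 7850 × 40.715×10⁻⁶ m² × 1.0367 m = 0.33135 kg
f_n = ½√(k/m) = 0.5·√(26315/0.33135) = 0.5·√(79418) = 140.91 Hz

141 Hz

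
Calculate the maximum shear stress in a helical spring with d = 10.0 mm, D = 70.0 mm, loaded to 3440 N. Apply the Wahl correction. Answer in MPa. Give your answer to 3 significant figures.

744 MPa

Spring index C = D/d = 70.0/10.0 = 7.0000
K_W = (4C−1)/(4C−4) + 0.615/C = 27.000/24.000 + 0.0879 = 1.2129
τ₀ = 8FD/(πd³) = 8·3440·70.0/(π·10.0³) = 1.9264e+06/3141.6 = 613.19 MPa
τ_max = K·τ₀ = 1.2129 × 613.19 = 743.71 MPa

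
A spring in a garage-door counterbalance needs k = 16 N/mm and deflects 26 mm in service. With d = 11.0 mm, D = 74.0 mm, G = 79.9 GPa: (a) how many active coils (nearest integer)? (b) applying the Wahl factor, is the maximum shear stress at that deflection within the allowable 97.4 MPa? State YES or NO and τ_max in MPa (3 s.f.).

N_a = Gd⁴/(8D³k) = (79.9×10³)(11.0⁴)/(8·74.0³·16) = 22.55 → N_a = 23
Actual rate k = Gd⁴/(8D³·23) = 15.689 N/mm
Working load F = kδ = 15.689·26 = 407.92 N
C = 74.0/11.0 = 6.7273; K_W = (4C−1)/(4C−4)+0.615/C = 1.2224
τ_max = K_W·8FD/(πd³) = 1.2224·57.753 = 70.595 MPa
τ_max ≤ 97.4 MPa → acceptable

(a) 23 coils; (b) YES, τ_max = 70.6 MPa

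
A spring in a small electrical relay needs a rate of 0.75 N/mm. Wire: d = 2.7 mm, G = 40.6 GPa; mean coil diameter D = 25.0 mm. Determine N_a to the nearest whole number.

N_a = Gd⁴/(8D³k) = (40.6×10³ × 2.7⁴)/(8 × 25.0³ × 0.75)
    = 2.15765e+06 / 93750 = 23.01 → 23 coils

23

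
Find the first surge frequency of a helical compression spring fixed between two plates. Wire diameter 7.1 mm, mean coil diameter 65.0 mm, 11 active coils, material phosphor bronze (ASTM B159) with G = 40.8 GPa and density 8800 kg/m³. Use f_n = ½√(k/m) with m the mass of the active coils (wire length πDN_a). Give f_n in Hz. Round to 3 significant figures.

37.0 Hz

k = Gd⁴/(8D³N_a) = (40.8×10³)(7.1⁴)/(8·65.0³·11) = 4.2901 N/mm = 4290.1 N/m
Wire length L = πDN_a = π·65.0·11 = 2246.2 mm
m = ρ·(πd²/4)·L = 8800 × 39.592×10⁻⁶ m² × 2.2462 m = 0.78261 kg
f_n = ½√(k/m) = 0.5·√(4290.1/0.78261) = 0.5·√(5481.8) = 37.02 Hz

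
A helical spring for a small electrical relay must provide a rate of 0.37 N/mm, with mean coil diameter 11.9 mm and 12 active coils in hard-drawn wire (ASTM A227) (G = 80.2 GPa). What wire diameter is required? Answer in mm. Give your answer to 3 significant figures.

d = (8D³N_a·k / G)^(1/4) = (8·11.9³·12·0.37 / (80.2×10³))^0.25
  = (0.74634)^0.25 = 0.9295 mm

0.929 mm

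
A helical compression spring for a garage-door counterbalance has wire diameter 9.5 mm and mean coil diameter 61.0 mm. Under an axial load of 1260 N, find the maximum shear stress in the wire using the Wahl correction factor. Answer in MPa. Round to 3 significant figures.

Spring index C = D/d = 61.0/9.5 = 6.4211
K_W = (4C−1)/(4C−4) + 0.615/C = 24.684/21.684 + 0.0958 = 1.2341
τ₀ = 8FD/(πd³) = 8·1260·61.0/(π·9.5³) = 614880/2693.5 = 228.28 MPa
τ_max = K·τ₀ = 1.2341 × 228.28 = 281.73 MPa

282 MPa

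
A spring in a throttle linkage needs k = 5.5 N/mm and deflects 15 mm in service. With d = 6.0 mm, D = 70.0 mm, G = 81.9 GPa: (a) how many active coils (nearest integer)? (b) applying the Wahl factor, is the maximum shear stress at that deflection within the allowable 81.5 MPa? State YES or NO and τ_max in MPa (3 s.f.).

N_a = Gd⁴/(8D³k) = (81.9×10³)(6.0⁴)/(8·70.0³·5.5) = 7.033 → N_a = 7
Actual rate k = Gd⁴/(8D³·7) = 5.5259 N/mm
Working load F = kδ = 5.5259·15 = 82.889 N
C = 70.0/6.0 = 11.6667; K_W = (4C−1)/(4C−4)+0.615/C = 1.1230
τ_max = K_W·8FD/(πd³) = 1.1230·68.404 = 76.82 MPa
τ_max ≤ 81.5 MPa → acceptable

(a) 7 coils; (b) YES, τ_max = 76.8 MPa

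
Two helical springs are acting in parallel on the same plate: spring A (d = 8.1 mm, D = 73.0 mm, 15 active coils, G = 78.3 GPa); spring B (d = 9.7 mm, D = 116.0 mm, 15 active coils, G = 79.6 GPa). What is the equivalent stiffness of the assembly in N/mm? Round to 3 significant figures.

k_A = Gd⁴/(8D³N_a) = (78.3×10³)(8.1⁴)/(8·73.0³·15) = 7.2202 N/mm
k_B = Gd⁴/(8D³N_a) = (79.6×10³)(9.7⁴)/(8·116.0³·15) = 3.7622 N/mm
Parallel: k_eq = 7.2202 + 3.7622 = 10.982 N/mm

11.0 N/mm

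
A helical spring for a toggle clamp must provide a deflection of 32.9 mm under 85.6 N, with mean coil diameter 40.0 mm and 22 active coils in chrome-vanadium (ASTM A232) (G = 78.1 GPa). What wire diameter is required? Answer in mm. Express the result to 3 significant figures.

Required rate k = F/δ = 85.6/32.9 = 2.6018 N/mm
d = (8D³N_a·k / G)^(1/4) = (8·40.0³·22·2.6018 / (78.1×10³))^0.25
  = (375.25)^0.25 = 4.4013 mm

4.40 mm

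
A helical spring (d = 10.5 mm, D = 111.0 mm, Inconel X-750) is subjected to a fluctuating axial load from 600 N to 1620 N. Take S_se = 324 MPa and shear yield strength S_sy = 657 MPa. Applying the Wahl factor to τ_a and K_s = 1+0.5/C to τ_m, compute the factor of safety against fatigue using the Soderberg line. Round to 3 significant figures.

C = D/d = 111.0/10.5 = 10.5714; K_W = (4C−1)/(4C−4)+0.615/C = 1.1365; K_s = 1+0.5/C = 1.0473
F_a = (F_max−F_min)/2 = 510 N; F_m = (F_max+F_min)/2 = 1110 N
τ_a = K_W·8F_aD/(πd³) = 1.1365 × 124.53 = 141.53 MPa
τ_m = K_s·8F_mD/(πd³) = 1.0473 × 271.03 = 283.85 MPa
Soderberg: 1/n_f = τ_a/S_se + τ_m/S_sy = 141.53/324 + 283.85/657 = 0.43682 + 0.43204 = 0.86886
n_f = 1/0.86886 = 1.151

1.15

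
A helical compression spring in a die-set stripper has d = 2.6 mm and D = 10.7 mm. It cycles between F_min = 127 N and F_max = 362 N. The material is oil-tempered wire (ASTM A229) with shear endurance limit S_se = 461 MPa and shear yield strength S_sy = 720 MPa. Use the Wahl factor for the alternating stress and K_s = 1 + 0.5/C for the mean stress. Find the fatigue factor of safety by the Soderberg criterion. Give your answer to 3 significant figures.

C = D/d = 10.7/2.6 = 4.1154; K_W = (4C−1)/(4C−4)+0.615/C = 1.3902; K_s = 1+0.5/C = 1.1215
F_a = (F_max−F_min)/2 = 117.5 N; F_m = (F_max+F_min)/2 = 244.5 N
τ_a = K_W·8F_aD/(πd³) = 1.3902 × 182.16 = 253.23 MPa
τ_m = K_s·8F_mD/(πd³) = 1.1215 × 379.04 = 425.09 MPa
Soderberg: 1/n_f = τ_a/S_se + τ_m/S_sy = 253.23/461 + 425.09/720 = 0.54930 + 0.59040 = 1.1397
n_f = 1/1.1397 = 0.8774

0.877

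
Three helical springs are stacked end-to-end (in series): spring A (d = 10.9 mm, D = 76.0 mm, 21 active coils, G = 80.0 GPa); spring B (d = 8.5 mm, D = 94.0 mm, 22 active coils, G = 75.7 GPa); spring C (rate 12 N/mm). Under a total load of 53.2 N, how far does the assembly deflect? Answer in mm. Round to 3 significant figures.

k_A = Gd⁴/(8D³N_a) = (80.0×10³)(10.9⁴)/(8·76.0³·21) = 15.312 N/mm
k_B = Gd⁴/(8D³N_a) = (75.7×10³)(8.5⁴)/(8·94.0³·22) = 2.7032 N/mm
Series: 1/k_eq = 1/15.312 + 1/2.7032 + 1/12 = 0.51857; k_eq = 1.9284 N/mm
δ = F/k_eq = 53.2/1.9284 = 27.588 mm

27.6 mm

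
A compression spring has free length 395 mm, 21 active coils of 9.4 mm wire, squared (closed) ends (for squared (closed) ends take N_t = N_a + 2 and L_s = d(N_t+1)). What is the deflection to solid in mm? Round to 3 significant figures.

N_t = 23; L_s = 9.4·24 = 225.6 mm
δ_solid = L₀ − L_s = 395 − 225.6 = 169.4 mm

169 mm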